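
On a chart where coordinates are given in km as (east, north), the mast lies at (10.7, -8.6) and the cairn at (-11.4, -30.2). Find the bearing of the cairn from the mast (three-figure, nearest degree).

Δeast = -11.4 − 10.7 = -22.10; Δnorth = -30.2 − -8.6 = -21.60.
Bearing = atan2(Δeast, Δnorth) mod 360° = 225.66° ≈ 226°.

226°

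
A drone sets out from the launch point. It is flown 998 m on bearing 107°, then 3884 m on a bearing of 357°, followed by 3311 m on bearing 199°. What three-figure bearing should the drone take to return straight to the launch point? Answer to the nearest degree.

144°

Leg 1 (107°, 998 m): east 998 sin 107° = 954.39, north 998 cos 107° = -291.79
Leg 2 (357°, 3884 m): east 3884 sin 357° = -203.27, north 3884 cos 357° = 3878.68
Leg 3 (199°, 3311 m): east 3311 sin 199° = -1077.96, north 3311 cos 199° = -3130.61
Net displacement: -326.84 east, 456.28 north. Direction back to start is (326.84, -456.28): bearing = atan2(326.84, -456.28) mod 360° = 144.39° ≈ 144°.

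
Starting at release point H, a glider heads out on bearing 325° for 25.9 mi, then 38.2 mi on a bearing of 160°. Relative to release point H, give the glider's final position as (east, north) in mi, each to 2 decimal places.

Leg 1 (325°, 25.9 mi): east 25.9 sin 325° = -14.86, north 25.9 cos 325° = 21.22
Leg 2 (160°, 38.2 mi): east 38.2 sin 160° = 13.07, north 38.2 cos 160° = -35.90
Summing: -1.79 mi east, -14.68 mi north → (-1.79, -14.68).

(-1.79, -14.68)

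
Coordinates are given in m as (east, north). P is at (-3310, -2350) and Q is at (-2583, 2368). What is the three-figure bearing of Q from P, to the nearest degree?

009°

Δeast = -2583 − -3310 = 727.00; Δnorth = 2368 − -2350 = 4718.00.
Bearing = atan2(Δeast, Δnorth) mod 360° = 8.76° ≈ 009°.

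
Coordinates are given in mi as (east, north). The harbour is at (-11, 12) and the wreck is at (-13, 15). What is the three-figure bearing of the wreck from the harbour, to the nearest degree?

326°

Δeast = -13 − -11 = -2.00; Δnorth = 15 − 12 = 3.00.
Bearing = atan2(Δeast, Δnorth) mod 360° = 326.31° ≈ 326°.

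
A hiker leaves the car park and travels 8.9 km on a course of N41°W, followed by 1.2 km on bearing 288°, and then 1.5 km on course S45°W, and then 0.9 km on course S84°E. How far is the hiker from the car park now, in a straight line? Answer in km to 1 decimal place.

9.3 km

Leg 1 (N41°W, 8.9 km): east 8.9 sin 319° = -5.84, north 8.9 cos 319° = 6.72
Leg 2 (288°, 1.2 km): east 1.2 sin 288° = -1.14, north 1.2 cos 288° = 0.37
Leg 3 (S45°W, 1.5 km): east 1.5 sin 225° = -1.06, north 1.5 cos 225° = -1.06
Leg 4 (S84°E, 0.9 km): east 0.9 sin 96° = 0.90, north 0.9 cos 96° = -0.09
Net: -7.15 east, 5.93 north. Distance = √((-7.15)² + (5.93)²) = 9.288 km.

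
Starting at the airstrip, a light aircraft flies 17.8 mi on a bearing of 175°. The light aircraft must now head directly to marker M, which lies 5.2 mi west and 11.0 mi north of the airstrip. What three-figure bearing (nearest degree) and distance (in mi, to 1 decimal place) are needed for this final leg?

Leg 1 (175°, 17.8 mi): east 17.8 sin 175° = 1.55, north 17.8 cos 175° = -17.73
Current position: (1.55, -17.73). Target: (-5.2, 11.0). Remaining: Δeast = -6.75, Δnorth = 28.73.
Bearing = atan2(-6.75, 28.73) mod 360° = 346.78°; distance = √((-6.75)² + (28.73)²) = 29.515 mi.

347°, 29.5 mi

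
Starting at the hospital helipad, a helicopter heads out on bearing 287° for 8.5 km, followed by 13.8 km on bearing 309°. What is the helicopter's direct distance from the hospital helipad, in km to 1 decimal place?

Leg 1 (287°, 8.5 km): east 8.5 sin 287° = -8.13, north 8.5 cos 287° = 2.49
Leg 2 (309°, 13.8 km): east 13.8 sin 309° = -10.72, north 13.8 cos 309° = 8.68
Net: -18.85 east, 11.17 north. Distance = √((-18.85)² + (11.17)²) = 21.914 km.

21.9 km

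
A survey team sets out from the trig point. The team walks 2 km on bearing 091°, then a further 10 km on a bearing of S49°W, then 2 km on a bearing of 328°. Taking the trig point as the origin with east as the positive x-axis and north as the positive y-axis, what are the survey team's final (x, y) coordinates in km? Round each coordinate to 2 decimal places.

Leg 1 (091°, 2 km): east 2 sin 91° = 2.00, north 2 cos 91° = -0.03
Leg 2 (S49°W, 10 km): east 10 sin 229° = -7.55, north 10 cos 229° = -6.56
Leg 3 (328°, 2 km): east 2 sin 328° = -1.06, north 2 cos 328° = 1.70
Summing: -6.61 km east, -4.90 km north → (-6.61, -4.90).

(-6.61, -4.90)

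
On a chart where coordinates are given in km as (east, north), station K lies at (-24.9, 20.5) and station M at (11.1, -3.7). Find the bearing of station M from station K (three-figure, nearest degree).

Δeast = 11.1 − -24.9 = 36.00; Δnorth = -3.7 − 20.5 = -24.20.
Bearing = atan2(Δeast, Δnorth) mod 360° = 123.91° ≈ 124°.

124°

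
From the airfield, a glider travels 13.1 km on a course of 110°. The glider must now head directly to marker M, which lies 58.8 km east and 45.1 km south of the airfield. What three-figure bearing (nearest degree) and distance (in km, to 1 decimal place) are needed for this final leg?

131°, 61.7 km

Leg 1 (110°, 13.1 km): east 13.1 sin 110° = 12.31, north 13.1 cos 110° = -4.48
Current position: (12.31, -4.48). Target: (58.8, -45.1). Remaining: Δeast = 46.49, Δnorth = -40.62.
Bearing = atan2(46.49, -40.62) mod 360° = 131.14°; distance = √((46.49)² + (-40.62)²) = 61.735 km.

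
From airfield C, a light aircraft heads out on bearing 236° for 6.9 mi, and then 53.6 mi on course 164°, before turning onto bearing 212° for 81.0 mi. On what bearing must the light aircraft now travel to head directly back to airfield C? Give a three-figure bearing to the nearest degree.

015°

Leg 1 (236°, 6.9 mi): east 6.9 sin 236° = -5.72, north 6.9 cos 236° = -3.86
Leg 2 (164°, 53.6 mi): east 53.6 sin 164° = 14.77, north 53.6 cos 164° = -51.52
Leg 3 (212°, 81.0 mi): east 81.0 sin 212° = -42.92, north 81.0 cos 212° = -68.69
Net displacement: -33.87 east, -124.07 north. Direction back to start is (33.87, 124.07): bearing = atan2(33.87, 124.07) mod 360° = 15.27° ≈ 015°.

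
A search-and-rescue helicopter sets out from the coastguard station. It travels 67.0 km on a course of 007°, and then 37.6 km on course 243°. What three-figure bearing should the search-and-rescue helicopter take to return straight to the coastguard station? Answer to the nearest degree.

153°

Leg 1 (007°, 67.0 km): east 67.0 sin 7° = 8.17, north 67.0 cos 7° = 66.50
Leg 2 (243°, 37.6 km): east 37.6 sin 243° = -33.50, north 37.6 cos 243° = -17.07
Net displacement: -25.34 east, 49.43 north. Direction back to start is (25.34, -49.43): bearing = atan2(25.34, -49.43) mod 360° = 152.86° ≈ 153°.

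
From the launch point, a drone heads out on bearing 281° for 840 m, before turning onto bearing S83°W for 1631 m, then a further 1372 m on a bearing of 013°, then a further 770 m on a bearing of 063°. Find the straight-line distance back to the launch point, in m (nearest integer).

Leg 1 (281°, 840 m): east 840 sin 281° = -824.57, north 840 cos 281° = 160.28
Leg 2 (S83°W, 1631 m): east 1631 sin 263° = -1618.84, north 1631 cos 263° = -198.77
Leg 3 (013°, 1372 m): east 1372 sin 13° = 308.63, north 1372 cos 13° = 1336.84
Leg 4 (063°, 770 m): east 770 sin 63° = 686.08, north 770 cos 63° = 349.57
Net: -1448.70 east, 1647.92 north. Distance = √((-1448.70)² + (1647.92)²) = 2194.168 m.

2194 m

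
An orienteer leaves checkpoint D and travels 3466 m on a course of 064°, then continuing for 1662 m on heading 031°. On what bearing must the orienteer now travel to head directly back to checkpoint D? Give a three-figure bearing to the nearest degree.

233°

Leg 1 (064°, 3466 m): east 3466 sin 64° = 3115.22, north 3466 cos 64° = 1519.39
Leg 2 (031°, 1662 m): east 1662 sin 31° = 855.99, north 1662 cos 31° = 1424.61
Net displacement: 3971.21 east, 2944.01 north. Direction back to start is (-3971.21, -2944.01): bearing = atan2(-3971.21, -2944.01) mod 360° = 233.45° ≈ 233°.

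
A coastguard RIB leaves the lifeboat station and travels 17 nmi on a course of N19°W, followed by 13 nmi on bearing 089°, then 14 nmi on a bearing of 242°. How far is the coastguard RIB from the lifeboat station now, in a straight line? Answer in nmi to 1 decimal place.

10.9 nmi

Leg 1 (N19°W, 17 nmi): east 17 sin 341° = -5.53, north 17 cos 341° = 16.07
Leg 2 (089°, 13 nmi): east 13 sin 89° = 13.00, north 13 cos 89° = 0.23
Leg 3 (242°, 14 nmi): east 14 sin 242° = -12.36, north 14 cos 242° = -6.57
Net: -4.90 east, 9.73 north. Distance = √((-4.90)² + (9.73)²) = 10.892 nmi.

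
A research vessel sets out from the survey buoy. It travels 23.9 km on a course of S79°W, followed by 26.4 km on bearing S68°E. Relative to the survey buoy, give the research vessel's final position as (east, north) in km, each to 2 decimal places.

(1.02, -14.45)

Leg 1 (S79°W, 23.9 km): east 23.9 sin 259° = -23.46, north 23.9 cos 259° = -4.56
Leg 2 (S68°E, 26.4 km): east 26.4 sin 112° = 24.48, north 26.4 cos 112° = -9.89
Summing: 1.02 km east, -14.45 km north → (1.02, -14.45).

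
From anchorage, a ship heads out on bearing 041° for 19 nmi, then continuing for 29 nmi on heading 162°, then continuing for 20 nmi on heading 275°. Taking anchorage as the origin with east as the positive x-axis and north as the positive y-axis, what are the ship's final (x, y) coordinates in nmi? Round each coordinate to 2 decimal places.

(1.50, -11.50)

Leg 1 (041°, 19 nmi): east 19 sin 41° = 12.47, north 19 cos 41° = 14.34
Leg 2 (162°, 29 nmi): east 29 sin 162° = 8.96, north 29 cos 162° = -27.58
Leg 3 (275°, 20 nmi): east 20 sin 275° = -19.92, north 20 cos 275° = 1.74
Summing: 1.50 nmi east, -11.50 nmi north → (1.50, -11.50).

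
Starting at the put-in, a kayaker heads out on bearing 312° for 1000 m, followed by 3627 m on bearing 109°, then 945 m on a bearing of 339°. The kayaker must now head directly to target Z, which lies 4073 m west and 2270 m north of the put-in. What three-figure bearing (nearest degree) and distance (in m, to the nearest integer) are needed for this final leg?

Leg 1 (312°, 1000 m): east 1000 sin 312° = -743.14, north 1000 cos 312° = 669.13
Leg 2 (109°, 3627 m): east 3627 sin 109° = 3429.40, north 3627 cos 109° = -1180.84
Leg 3 (339°, 945 m): east 945 sin 339° = -338.66, north 945 cos 339° = 882.23
Current position: (2347.59, 370.53). Target: (-4073, 2270). Remaining: Δeast = -6420.59, Δnorth = 1899.47.
Bearing = atan2(-6420.59, 1899.47) mod 360° = 286.48°; distance = √((-6420.59)² + (1899.47)²) = 6695.671 m.

286°, 6696 m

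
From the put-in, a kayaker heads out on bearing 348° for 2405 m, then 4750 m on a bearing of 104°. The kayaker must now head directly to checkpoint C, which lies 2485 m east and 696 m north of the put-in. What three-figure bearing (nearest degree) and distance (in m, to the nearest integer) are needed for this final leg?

253°, 1701 m

Leg 1 (348°, 2405 m): east 2405 sin 348° = -500.03, north 2405 cos 348° = 2352.44
Leg 2 (104°, 4750 m): east 4750 sin 104° = 4608.90, north 4750 cos 104° = -1149.13
Current position: (4108.88, 1203.32). Target: (2485, 696). Remaining: Δeast = -1623.88, Δnorth = -507.32.
Bearing = atan2(-1623.88, -507.32) mod 360° = 252.65°; distance = √((-1623.88)² + (-507.32)²) = 1701.278 m.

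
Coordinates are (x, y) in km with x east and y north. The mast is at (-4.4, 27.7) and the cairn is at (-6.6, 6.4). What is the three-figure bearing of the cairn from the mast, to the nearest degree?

186°

Δeast = -6.6 − -4.4 = -2.20; Δnorth = 6.4 − 27.7 = -21.30.
Bearing = atan2(Δeast, Δnorth) mod 360° = 185.90° ≈ 186°.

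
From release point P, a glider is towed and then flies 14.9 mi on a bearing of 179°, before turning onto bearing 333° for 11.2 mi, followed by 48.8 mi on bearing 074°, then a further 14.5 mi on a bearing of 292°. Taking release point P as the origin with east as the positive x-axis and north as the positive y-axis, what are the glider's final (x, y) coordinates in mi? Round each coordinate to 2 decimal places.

Leg 1 (179°, 14.9 mi): east 14.9 sin 179° = 0.26, north 14.9 cos 179° = -14.90
Leg 2 (333°, 11.2 mi): east 11.2 sin 333° = -5.08, north 11.2 cos 333° = 9.98
Leg 3 (074°, 48.8 mi): east 48.8 sin 74° = 46.91, north 48.8 cos 74° = 13.45
Leg 4 (292°, 14.5 mi): east 14.5 sin 292° = -13.44, north 14.5 cos 292° = 5.43
Summing: 28.64 mi east, 13.96 mi north → (28.64, 13.96).

(28.64, 13.96)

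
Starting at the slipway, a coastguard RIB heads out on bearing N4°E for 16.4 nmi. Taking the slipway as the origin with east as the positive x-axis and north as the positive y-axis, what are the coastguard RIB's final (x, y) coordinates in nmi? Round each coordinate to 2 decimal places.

Leg 1 (N4°E, 16.4 nmi): east 16.4 sin 4° = 1.14, north 16.4 cos 4° = 16.36
Summing: 1.14 nmi east, 16.36 nmi north → (1.14, 16.36).

(1.14, 16.36)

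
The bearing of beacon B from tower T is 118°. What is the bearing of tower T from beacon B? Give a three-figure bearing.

Back-bearing = 118° + 180° = 298°.

298°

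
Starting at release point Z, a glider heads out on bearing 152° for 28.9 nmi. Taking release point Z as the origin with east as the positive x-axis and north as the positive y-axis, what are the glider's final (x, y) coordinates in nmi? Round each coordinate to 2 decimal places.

Leg 1 (152°, 28.9 nmi): east 28.9 sin 152° = 13.57, north 28.9 cos 152° = -25.52
Summing: 13.57 nmi east, -25.52 nmi north → (13.57, -25.52).

(13.57, -25.52)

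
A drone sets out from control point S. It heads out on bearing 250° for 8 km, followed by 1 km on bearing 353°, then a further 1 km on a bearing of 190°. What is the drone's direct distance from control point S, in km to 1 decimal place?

8.3 km

Leg 1 (250°, 8 km): east 8 sin 250° = -7.52, north 8 cos 250° = -2.74
Leg 2 (353°, 1 km): east 1 sin 353° = -0.12, north 1 cos 353° = 0.99
Leg 3 (190°, 1 km): east 1 sin 190° = -0.17, north 1 cos 190° = -0.98
Net: -7.81 east, -2.73 north. Distance = √((-7.81)² + (-2.73)²) = 8.276 km.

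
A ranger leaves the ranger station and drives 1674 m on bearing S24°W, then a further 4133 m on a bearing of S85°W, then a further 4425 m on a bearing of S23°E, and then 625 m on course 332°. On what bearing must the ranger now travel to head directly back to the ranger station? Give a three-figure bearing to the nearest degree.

032°

Leg 1 (S24°W, 1674 m): east 1674 sin 204° = -680.88, north 1674 cos 204° = -1529.28
Leg 2 (S85°W, 4133 m): east 4133 sin 265° = -4117.27, north 4133 cos 265° = -360.21
Leg 3 (S23°E, 4425 m): east 4425 sin 157° = 1728.99, north 4425 cos 157° = -4073.23
Leg 4 (332°, 625 m): east 625 sin 332° = -293.42, north 625 cos 332° = 551.84
Net displacement: -3362.58 east, -5410.88 north. Direction back to start is (3362.58, 5410.88): bearing = atan2(3362.58, 5410.88) mod 360° = 31.86° ≈ 032°.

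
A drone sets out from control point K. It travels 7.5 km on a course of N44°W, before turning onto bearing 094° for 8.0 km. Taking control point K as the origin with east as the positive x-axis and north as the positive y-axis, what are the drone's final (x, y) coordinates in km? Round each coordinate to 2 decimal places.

Leg 1 (N44°W, 7.5 km): east 7.5 sin 316° = -5.21, north 7.5 cos 316° = 5.40
Leg 2 (094°, 8.0 km): east 8.0 sin 94° = 7.98, north 8.0 cos 94° = -0.56
Summing: 2.77 km east, 4.84 km north → (2.77, 4.84).

(2.77, 4.84)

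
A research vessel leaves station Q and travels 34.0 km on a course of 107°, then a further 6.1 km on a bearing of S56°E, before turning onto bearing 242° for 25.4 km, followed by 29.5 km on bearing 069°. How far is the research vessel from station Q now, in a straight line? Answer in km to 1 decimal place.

45.1 km

Leg 1 (107°, 34.0 km): east 34.0 sin 107° = 32.51, north 34.0 cos 107° = -9.94
Leg 2 (S56°E, 6.1 km): east 6.1 sin 124° = 5.06, north 6.1 cos 124° = -3.41
Leg 3 (242°, 25.4 km): east 25.4 sin 242° = -22.43, north 25.4 cos 242° = -11.92
Leg 4 (069°, 29.5 km): east 29.5 sin 69° = 27.54, north 29.5 cos 69° = 10.57
Net: 42.69 east, -14.70 north. Distance = √((42.69)² + (-14.70)²) = 45.147 km.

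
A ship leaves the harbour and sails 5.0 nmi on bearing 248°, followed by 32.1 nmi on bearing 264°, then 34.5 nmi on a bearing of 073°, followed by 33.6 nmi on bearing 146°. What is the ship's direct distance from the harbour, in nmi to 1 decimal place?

27.6 nmi

Leg 1 (248°, 5.0 nmi): east 5.0 sin 248° = -4.64, north 5.0 cos 248° = -1.87
Leg 2 (264°, 32.1 nmi): east 32.1 sin 264° = -31.92, north 32.1 cos 264° = -3.36
Leg 3 (073°, 34.5 nmi): east 34.5 sin 73° = 32.99, north 34.5 cos 73° = 10.09
Leg 4 (146°, 33.6 nmi): east 33.6 sin 146° = 18.79, north 33.6 cos 146° = -27.86
Net: 15.22 east, -23.00 north. Distance = √((15.22)² + (-23.00)²) = 27.578 nmi.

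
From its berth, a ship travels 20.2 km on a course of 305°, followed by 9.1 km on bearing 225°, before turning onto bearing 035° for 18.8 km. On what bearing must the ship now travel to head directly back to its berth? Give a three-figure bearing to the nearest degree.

149°

Leg 1 (305°, 20.2 km): east 20.2 sin 305° = -16.55, north 20.2 cos 305° = 11.59
Leg 2 (225°, 9.1 km): east 9.1 sin 225° = -6.43, north 9.1 cos 225° = -6.43
Leg 3 (035°, 18.8 km): east 18.8 sin 35° = 10.78, north 18.8 cos 35° = 15.40
Net displacement: -12.20 east, 20.55 north. Direction back to start is (12.20, -20.55): bearing = atan2(12.20, -20.55) mod 360° = 149.31° ≈ 149°.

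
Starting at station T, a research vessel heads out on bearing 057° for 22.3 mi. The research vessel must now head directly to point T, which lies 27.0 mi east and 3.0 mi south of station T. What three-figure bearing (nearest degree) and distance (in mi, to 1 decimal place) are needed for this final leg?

151°, 17.3 mi

Leg 1 (057°, 22.3 mi): east 22.3 sin 57° = 18.70, north 22.3 cos 57° = 12.15
Current position: (18.70, 12.15). Target: (27.0, -3.0). Remaining: Δeast = 8.30, Δnorth = -15.15.
Bearing = atan2(8.30, -15.15) mod 360° = 151.28°; distance = √((8.30)² + (-15.15)²) = 17.269 mi.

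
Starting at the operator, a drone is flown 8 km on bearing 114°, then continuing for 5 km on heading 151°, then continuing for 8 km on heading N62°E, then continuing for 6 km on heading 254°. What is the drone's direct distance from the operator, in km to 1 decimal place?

Leg 1 (114°, 8 km): east 8 sin 114° = 7.31, north 8 cos 114° = -3.25
Leg 2 (151°, 5 km): east 5 sin 151° = 2.42, north 5 cos 151° = -4.37
Leg 3 (N62°E, 8 km): east 8 sin 62° = 7.06, north 8 cos 62° = 3.76
Leg 4 (254°, 6 km): east 6 sin 254° = -5.77, north 6 cos 254° = -1.65
Net: 11.03 east, -5.53 north. Distance = √((11.03)² + (-5.53)²) = 12.335 km.

12.3 km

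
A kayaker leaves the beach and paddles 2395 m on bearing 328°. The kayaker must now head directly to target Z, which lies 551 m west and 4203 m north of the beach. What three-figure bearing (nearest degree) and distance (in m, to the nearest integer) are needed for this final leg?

Leg 1 (328°, 2395 m): east 2395 sin 328° = -1269.16, north 2395 cos 328° = 2031.08
Current position: (-1269.16, 2031.08). Target: (-551, 4203). Remaining: Δeast = 718.16, Δnorth = 2171.92.
Bearing = atan2(718.16, 2171.92) mod 360° = 18.30°; distance = √((718.16)² + (2171.92)²) = 2287.577 m.

018°, 2288 m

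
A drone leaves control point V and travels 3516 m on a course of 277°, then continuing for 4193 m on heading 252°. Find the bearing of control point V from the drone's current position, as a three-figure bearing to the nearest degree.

Leg 1 (277°, 3516 m): east 3516 sin 277° = -3489.79, north 3516 cos 277° = 428.49
Leg 2 (252°, 4193 m): east 4193 sin 252° = -3987.78, north 4193 cos 252° = -1295.71
Net displacement: -7477.57 east, -867.22 north. Direction back to start is (7477.57, 867.22): bearing = atan2(7477.57, 867.22) mod 360° = 83.38° ≈ 083°.

083°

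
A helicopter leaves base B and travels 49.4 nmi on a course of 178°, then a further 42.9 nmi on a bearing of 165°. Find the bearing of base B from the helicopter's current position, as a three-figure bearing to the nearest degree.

352°

Leg 1 (178°, 49.4 nmi): east 49.4 sin 178° = 1.72, north 49.4 cos 178° = -49.37
Leg 2 (165°, 42.9 nmi): east 42.9 sin 165° = 11.10, north 42.9 cos 165° = -41.44
Net displacement: 12.83 east, -90.81 north. Direction back to start is (-12.83, 90.81): bearing = atan2(-12.83, 90.81) mod 360° = 351.96° ≈ 352°.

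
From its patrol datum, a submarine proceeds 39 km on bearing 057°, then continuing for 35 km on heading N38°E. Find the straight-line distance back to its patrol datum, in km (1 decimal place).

Leg 1 (057°, 39 km): east 39 sin 57° = 32.71, north 39 cos 57° = 21.24
Leg 2 (N38°E, 35 km): east 35 sin 38° = 21.55, north 35 cos 38° = 27.58
Net: 54.26 east, 48.82 north. Distance = √((54.26)² + (48.82)²) = 72.988 km.

73.0 km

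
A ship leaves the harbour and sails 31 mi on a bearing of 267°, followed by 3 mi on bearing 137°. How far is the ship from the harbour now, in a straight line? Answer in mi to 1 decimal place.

Leg 1 (267°, 31 mi): east 31 sin 267° = -30.96, north 31 cos 267° = -1.62
Leg 2 (137°, 3 mi): east 3 sin 137° = 2.05, north 3 cos 137° = -2.19
Net: -28.91 east, -3.82 north. Distance = √((-28.91)² + (-3.82)²) = 29.162 mi.

29.2 mi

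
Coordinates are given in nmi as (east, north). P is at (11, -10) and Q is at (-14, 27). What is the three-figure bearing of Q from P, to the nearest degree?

Δeast = -14 − 11 = -25.00; Δnorth = 27 − -10 = 37.00.
Bearing = atan2(Δeast, Δnorth) mod 360° = 325.95° ≈ 326°.

326°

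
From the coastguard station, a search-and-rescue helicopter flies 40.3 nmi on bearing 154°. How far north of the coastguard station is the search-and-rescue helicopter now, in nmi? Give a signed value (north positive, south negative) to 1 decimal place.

Leg 1 (154°, 40.3 nmi): east 40.3 sin 154° = 17.67, north 40.3 cos 154° = -36.22
Net north component: -36.22 nmi.

-36.2 nmi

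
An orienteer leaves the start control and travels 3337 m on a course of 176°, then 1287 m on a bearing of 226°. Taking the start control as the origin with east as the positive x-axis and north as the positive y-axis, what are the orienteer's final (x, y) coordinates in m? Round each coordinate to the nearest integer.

Leg 1 (176°, 3337 m): east 3337 sin 176° = 232.78, north 3337 cos 176° = -3328.87
Leg 2 (226°, 1287 m): east 1287 sin 226° = -925.79, north 1287 cos 226° = -894.03
Summing: -693.01 m east, -4222.90 m north → (-693, -4223).

(-693, -4223)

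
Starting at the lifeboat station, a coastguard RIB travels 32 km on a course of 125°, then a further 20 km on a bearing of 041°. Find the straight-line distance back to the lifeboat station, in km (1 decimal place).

39.5 km

Leg 1 (125°, 32 km): east 32 sin 125° = 26.21, north 32 cos 125° = -18.35
Leg 2 (041°, 20 km): east 20 sin 41° = 13.12, north 20 cos 41° = 15.09
Net: 39.33 east, -3.26 north. Distance = √((39.33)² + (-3.26)²) = 39.469 km.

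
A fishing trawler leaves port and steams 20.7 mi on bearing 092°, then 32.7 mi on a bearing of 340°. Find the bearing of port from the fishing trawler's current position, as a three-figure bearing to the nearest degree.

198°

Leg 1 (092°, 20.7 mi): east 20.7 sin 92° = 20.69, north 20.7 cos 92° = -0.72
Leg 2 (340°, 32.7 mi): east 32.7 sin 340° = -11.18, north 32.7 cos 340° = 30.73
Net displacement: 9.50 east, 30.01 north. Direction back to start is (-9.50, -30.01): bearing = atan2(-9.50, -30.01) mod 360° = 197.57° ≈ 198°.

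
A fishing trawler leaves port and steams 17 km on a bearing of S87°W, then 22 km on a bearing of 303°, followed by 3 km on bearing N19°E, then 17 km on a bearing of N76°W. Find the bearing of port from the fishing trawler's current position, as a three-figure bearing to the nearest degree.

Leg 1 (S87°W, 17 km): east 17 sin 267° = -16.98, north 17 cos 267° = -0.89
Leg 2 (303°, 22 km): east 22 sin 303° = -18.45, north 22 cos 303° = 11.98
Leg 3 (N19°E, 3 km): east 3 sin 19° = 0.98, north 3 cos 19° = 2.84
Leg 4 (N76°W, 17 km): east 17 sin 284° = -16.50, north 17 cos 284° = 4.11
Net displacement: -50.95 east, 18.04 north. Direction back to start is (50.95, -18.04): bearing = atan2(50.95, -18.04) mod 360° = 109.50° ≈ 110°.

110°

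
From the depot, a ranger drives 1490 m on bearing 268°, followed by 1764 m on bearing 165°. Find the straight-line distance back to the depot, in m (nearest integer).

2037 m

Leg 1 (268°, 1490 m): east 1490 sin 268° = -1489.09, north 1490 cos 268° = -52.00
Leg 2 (165°, 1764 m): east 1764 sin 165° = 456.56, north 1764 cos 165° = -1703.89
Net: -1032.54 east, -1755.89 north. Distance = √((-1032.54)² + (-1755.89)²) = 2036.981 m.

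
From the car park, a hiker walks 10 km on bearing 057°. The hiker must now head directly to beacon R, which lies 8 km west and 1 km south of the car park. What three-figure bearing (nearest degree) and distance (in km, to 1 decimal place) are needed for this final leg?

Leg 1 (057°, 10 km): east 10 sin 57° = 8.39, north 10 cos 57° = 5.45
Current position: (8.39, 5.45). Target: (-8, -1). Remaining: Δeast = -16.39, Δnorth = -6.45.
Bearing = atan2(-16.39, -6.45) mod 360° = 248.53°; distance = √((-16.39)² + (-6.45)²) = 17.609 km.

249°, 17.6 km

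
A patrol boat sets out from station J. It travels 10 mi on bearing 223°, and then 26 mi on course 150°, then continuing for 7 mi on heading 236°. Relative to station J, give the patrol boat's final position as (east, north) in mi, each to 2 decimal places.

Leg 1 (223°, 10 mi): east 10 sin 223° = -6.82, north 10 cos 223° = -7.31
Leg 2 (150°, 26 mi): east 26 sin 150° = 13.00, north 26 cos 150° = -22.52
Leg 3 (236°, 7 mi): east 7 sin 236° = -5.80, north 7 cos 236° = -3.91
Summing: 0.38 mi east, -33.74 mi north → (0.38, -33.74).

(0.38, -33.74)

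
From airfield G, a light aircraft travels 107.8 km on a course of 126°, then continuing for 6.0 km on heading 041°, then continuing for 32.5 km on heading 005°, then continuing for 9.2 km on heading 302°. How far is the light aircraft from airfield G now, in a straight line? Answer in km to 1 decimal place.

Leg 1 (126°, 107.8 km): east 107.8 sin 126° = 87.21, north 107.8 cos 126° = -63.36
Leg 2 (041°, 6.0 km): east 6.0 sin 41° = 3.94, north 6.0 cos 41° = 4.53
Leg 3 (005°, 32.5 km): east 32.5 sin 5° = 2.83, north 32.5 cos 5° = 32.38
Leg 4 (302°, 9.2 km): east 9.2 sin 302° = -7.80, north 9.2 cos 302° = 4.88
Net: 86.18 east, -21.58 north. Distance = √((86.18)² + (-21.58)²) = 88.841 km.

88.8 km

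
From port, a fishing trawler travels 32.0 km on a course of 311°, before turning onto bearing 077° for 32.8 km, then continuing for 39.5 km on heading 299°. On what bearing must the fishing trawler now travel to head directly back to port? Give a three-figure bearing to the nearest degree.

Leg 1 (311°, 32.0 km): east 32.0 sin 311° = -24.15, north 32.0 cos 311° = 20.99
Leg 2 (077°, 32.8 km): east 32.8 sin 77° = 31.96, north 32.8 cos 77° = 7.38
Leg 3 (299°, 39.5 km): east 39.5 sin 299° = -34.55, north 39.5 cos 299° = 19.15
Net displacement: -26.74 east, 47.52 north. Direction back to start is (26.74, -47.52): bearing = atan2(26.74, -47.52) mod 360° = 150.64° ≈ 151°.

151°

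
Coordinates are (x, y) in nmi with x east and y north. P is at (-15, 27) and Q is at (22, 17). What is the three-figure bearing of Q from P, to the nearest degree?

105°

Δeast = 22 − -15 = 37.00; Δnorth = 17 − 27 = -10.00.
Bearing = atan2(Δeast, Δnorth) mod 360° = 105.12° ≈ 105°.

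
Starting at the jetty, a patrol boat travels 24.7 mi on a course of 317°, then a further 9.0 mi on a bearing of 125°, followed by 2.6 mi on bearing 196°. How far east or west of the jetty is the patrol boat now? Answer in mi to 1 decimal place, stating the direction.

Leg 1 (317°, 24.7 mi): east 24.7 sin 317° = -16.85, north 24.7 cos 317° = 18.06
Leg 2 (125°, 9.0 mi): east 9.0 sin 125° = 7.37, north 9.0 cos 125° = -5.16
Leg 3 (196°, 2.6 mi): east 2.6 sin 196° = -0.72, north 2.6 cos 196° = -2.50
Net east component: -10.19 mi.

10.2 mi west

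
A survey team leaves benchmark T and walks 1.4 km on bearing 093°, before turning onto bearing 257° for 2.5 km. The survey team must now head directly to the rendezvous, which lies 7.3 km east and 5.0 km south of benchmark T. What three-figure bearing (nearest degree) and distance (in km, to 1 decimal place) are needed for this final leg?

Leg 1 (093°, 1.4 km): east 1.4 sin 93° = 1.40, north 1.4 cos 93° = -0.07
Leg 2 (257°, 2.5 km): east 2.5 sin 257° = -2.44, north 2.5 cos 257° = -0.56
Current position: (-1.04, -0.64). Target: (7.3, -5.0). Remaining: Δeast = 8.34, Δnorth = -4.36.
Bearing = atan2(8.34, -4.36) mod 360° = 117.63°; distance = √((8.34)² + (-4.36)²) = 9.411 km.

118°, 9.4 km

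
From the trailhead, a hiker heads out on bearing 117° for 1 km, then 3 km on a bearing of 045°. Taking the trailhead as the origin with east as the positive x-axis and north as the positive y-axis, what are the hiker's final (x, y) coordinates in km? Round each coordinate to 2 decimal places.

(3.01, 1.67)

Leg 1 (117°, 1 km): east 1 sin 117° = 0.89, north 1 cos 117° = -0.45
Leg 2 (045°, 3 km): east 3 sin 45° = 2.12, north 3 cos 45° = 2.12
Summing: 3.01 km east, 1.67 km north → (3.01, 1.67).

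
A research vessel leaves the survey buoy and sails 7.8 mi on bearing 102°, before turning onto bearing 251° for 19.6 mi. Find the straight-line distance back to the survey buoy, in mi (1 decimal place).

13.5 mi

Leg 1 (102°, 7.8 mi): east 7.8 sin 102° = 7.63, north 7.8 cos 102° = -1.62
Leg 2 (251°, 19.6 mi): east 19.6 sin 251° = -18.53, north 19.6 cos 251° = -6.38
Net: -10.90 east, -8.00 north. Distance = √((-10.90)² + (-8.00)²) = 13.525 mi.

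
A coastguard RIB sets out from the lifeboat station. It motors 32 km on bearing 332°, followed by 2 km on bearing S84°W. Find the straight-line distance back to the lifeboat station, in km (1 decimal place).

Leg 1 (332°, 32 km): east 32 sin 332° = -15.02, north 32 cos 332° = 28.25
Leg 2 (S84°W, 2 km): east 2 sin 264° = -1.99, north 2 cos 264° = -0.21
Net: -17.01 east, 28.05 north. Distance = √((-17.01)² + (28.05)²) = 32.802 km.

32.8 km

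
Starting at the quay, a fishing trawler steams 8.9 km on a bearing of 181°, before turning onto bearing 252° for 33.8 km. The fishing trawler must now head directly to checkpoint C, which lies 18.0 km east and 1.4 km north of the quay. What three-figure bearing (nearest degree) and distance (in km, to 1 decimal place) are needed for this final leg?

Leg 1 (181°, 8.9 km): east 8.9 sin 181° = -0.16, north 8.9 cos 181° = -8.90
Leg 2 (252°, 33.8 km): east 33.8 sin 252° = -32.15, north 33.8 cos 252° = -10.44
Current position: (-32.30, -19.34). Target: (18.0, 1.4). Remaining: Δeast = 50.30, Δnorth = 20.74.
Bearing = atan2(50.30, 20.74) mod 360° = 67.59°; distance = √((50.30)² + (20.74)²) = 54.410 km.

068°, 54.4 km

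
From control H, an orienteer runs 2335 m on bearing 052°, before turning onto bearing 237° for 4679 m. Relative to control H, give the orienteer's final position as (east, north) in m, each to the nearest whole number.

(-2084, -1111)

Leg 1 (052°, 2335 m): east 2335 sin 52° = 1840.01, north 2335 cos 52° = 1437.57
Leg 2 (237°, 4679 m): east 4679 sin 237° = -3924.14, north 4679 cos 237° = -2548.37
Summing: -2084.13 m east, -1110.80 m north → (-2084, -1111).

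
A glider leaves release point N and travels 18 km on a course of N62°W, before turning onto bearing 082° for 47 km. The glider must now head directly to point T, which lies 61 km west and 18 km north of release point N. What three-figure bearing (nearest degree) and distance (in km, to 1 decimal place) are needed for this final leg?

272°, 91.7 km

Leg 1 (N62°W, 18 km): east 18 sin 298° = -15.89, north 18 cos 298° = 8.45
Leg 2 (082°, 47 km): east 47 sin 82° = 46.54, north 47 cos 82° = 6.54
Current position: (30.65, 14.99). Target: (-61, 18). Remaining: Δeast = -91.65, Δnorth = 3.01.
Bearing = atan2(-91.65, 3.01) mod 360° = 271.88°; distance = √((-91.65)² + (3.01)²) = 91.699 km.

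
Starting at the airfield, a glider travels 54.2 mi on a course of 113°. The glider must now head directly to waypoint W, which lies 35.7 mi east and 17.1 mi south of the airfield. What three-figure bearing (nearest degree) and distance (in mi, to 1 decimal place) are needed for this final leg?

Leg 1 (113°, 54.2 mi): east 54.2 sin 113° = 49.89, north 54.2 cos 113° = -21.18
Current position: (49.89, -21.18). Target: (35.7, -17.1). Remaining: Δeast = -14.19, Δnorth = 4.08.
Bearing = atan2(-14.19, 4.08) mod 360° = 286.03°; distance = √((-14.19)² + (4.08)²) = 14.766 mi.

286°, 14.8 mi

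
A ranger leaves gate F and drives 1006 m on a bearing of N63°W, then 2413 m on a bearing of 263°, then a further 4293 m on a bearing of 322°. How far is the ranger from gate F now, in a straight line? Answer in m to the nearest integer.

Leg 1 (N63°W, 1006 m): east 1006 sin 297° = -896.35, north 1006 cos 297° = 456.71
Leg 2 (263°, 2413 m): east 2413 sin 263° = -2395.01, north 2413 cos 263° = -294.07
Leg 3 (322°, 4293 m): east 4293 sin 322° = -2643.03, north 4293 cos 322° = 3382.93
Net: -5934.40 east, 3545.57 north. Distance = √((-5934.40)² + (3545.57)²) = 6912.902 m.

6913 m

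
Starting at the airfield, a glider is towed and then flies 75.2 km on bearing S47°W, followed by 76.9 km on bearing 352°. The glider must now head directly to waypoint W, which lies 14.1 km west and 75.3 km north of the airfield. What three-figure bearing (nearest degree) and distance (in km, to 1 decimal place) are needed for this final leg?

Leg 1 (S47°W, 75.2 km): east 75.2 sin 227° = -55.00, north 75.2 cos 227° = -51.29
Leg 2 (352°, 76.9 km): east 76.9 sin 352° = -10.70, north 76.9 cos 352° = 76.15
Current position: (-65.70, 24.87). Target: (-14.1, 75.3). Remaining: Δeast = 51.60, Δnorth = 50.43.
Bearing = atan2(51.60, 50.43) mod 360° = 45.65°; distance = √((51.60)² + (50.43)²) = 72.154 km.

046°, 72.2 km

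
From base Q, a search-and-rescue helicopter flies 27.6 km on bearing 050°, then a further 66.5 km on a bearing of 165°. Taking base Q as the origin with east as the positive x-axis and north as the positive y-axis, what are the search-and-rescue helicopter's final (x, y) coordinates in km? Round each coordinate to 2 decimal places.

(38.35, -46.49)

Leg 1 (050°, 27.6 km): east 27.6 sin 50° = 21.14, north 27.6 cos 50° = 17.74
Leg 2 (165°, 66.5 km): east 66.5 sin 165° = 17.21, north 66.5 cos 165° = -64.23
Summing: 38.35 km east, -46.49 km north → (38.35, -46.49).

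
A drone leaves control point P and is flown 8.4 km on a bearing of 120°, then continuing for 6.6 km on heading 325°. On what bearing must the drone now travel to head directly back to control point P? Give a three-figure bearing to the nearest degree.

Leg 1 (120°, 8.4 km): east 8.4 sin 120° = 7.27, north 8.4 cos 120° = -4.20
Leg 2 (325°, 6.6 km): east 6.6 sin 325° = -3.79, north 6.6 cos 325° = 5.41
Net displacement: 3.49 east, 1.21 north. Direction back to start is (-3.49, -1.21): bearing = atan2(-3.49, -1.21) mod 360° = 250.93° ≈ 251°.

251°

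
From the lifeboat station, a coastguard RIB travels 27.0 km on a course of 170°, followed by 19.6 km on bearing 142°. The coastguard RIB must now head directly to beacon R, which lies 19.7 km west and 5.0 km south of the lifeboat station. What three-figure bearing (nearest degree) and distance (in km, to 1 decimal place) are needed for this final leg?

315°, 52.0 km

Leg 1 (170°, 27.0 km): east 27.0 sin 170° = 4.69, north 27.0 cos 170° = -26.59
Leg 2 (142°, 19.6 km): east 19.6 sin 142° = 12.07, north 19.6 cos 142° = -15.45
Current position: (16.76, -42.03). Target: (-19.7, -5.0). Remaining: Δeast = -36.46, Δnorth = 37.03.
Bearing = atan2(-36.46, 37.03) mod 360° = 315.45°; distance = √((-36.46)² + (37.03)²) = 51.967 km.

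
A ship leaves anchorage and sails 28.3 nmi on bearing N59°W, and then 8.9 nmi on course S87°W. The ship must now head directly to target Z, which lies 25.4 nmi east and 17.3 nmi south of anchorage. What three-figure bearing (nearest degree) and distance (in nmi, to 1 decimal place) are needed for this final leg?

118°, 66.4 nmi

Leg 1 (N59°W, 28.3 nmi): east 28.3 sin 301° = -24.26, north 28.3 cos 301° = 14.58
Leg 2 (S87°W, 8.9 nmi): east 8.9 sin 267° = -8.89, north 8.9 cos 267° = -0.47
Current position: (-33.15, 14.11). Target: (25.4, -17.3). Remaining: Δeast = 58.55, Δnorth = -31.41.
Bearing = atan2(58.55, -31.41) mod 360° = 118.21°; distance = √((58.55)² + (-31.41)²) = 66.439 nmi.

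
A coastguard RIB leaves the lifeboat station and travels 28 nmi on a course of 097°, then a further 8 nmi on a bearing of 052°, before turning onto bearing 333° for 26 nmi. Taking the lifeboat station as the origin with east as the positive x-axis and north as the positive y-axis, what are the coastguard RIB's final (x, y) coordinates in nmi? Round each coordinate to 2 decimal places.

Leg 1 (097°, 28 nmi): east 28 sin 97° = 27.79, north 28 cos 97° = -3.41
Leg 2 (052°, 8 nmi): east 8 sin 52° = 6.30, north 8 cos 52° = 4.93
Leg 3 (333°, 26 nmi): east 26 sin 333° = -11.80, north 26 cos 333° = 23.17
Summing: 22.29 nmi east, 24.68 nmi north → (22.29, 24.68).

(22.29, 24.68)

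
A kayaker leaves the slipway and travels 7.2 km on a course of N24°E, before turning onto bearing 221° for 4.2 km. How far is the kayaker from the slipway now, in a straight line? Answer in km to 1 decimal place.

3.4 km

Leg 1 (N24°E, 7.2 km): east 7.2 sin 24° = 2.93, north 7.2 cos 24° = 6.58
Leg 2 (221°, 4.2 km): east 4.2 sin 221° = -2.76, north 4.2 cos 221° = -3.17
Net: 0.17 east, 3.41 north. Distance = √((0.17)² + (3.41)²) = 3.412 km.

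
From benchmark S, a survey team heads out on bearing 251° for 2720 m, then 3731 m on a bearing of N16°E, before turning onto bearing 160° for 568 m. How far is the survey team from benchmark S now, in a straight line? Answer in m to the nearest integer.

2553 m

Leg 1 (251°, 2720 m): east 2720 sin 251° = -2571.81, north 2720 cos 251° = -885.55
Leg 2 (N16°E, 3731 m): east 3731 sin 16° = 1028.40, north 3731 cos 16° = 3586.47
Leg 3 (160°, 568 m): east 568 sin 160° = 194.27, north 568 cos 160° = -533.75
Net: -1349.14 east, 2167.18 north. Distance = √((-1349.14)² + (2167.18)²) = 2552.809 m.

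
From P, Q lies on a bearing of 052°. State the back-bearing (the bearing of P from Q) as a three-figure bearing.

Back-bearing = 052° + 180° = 232°.

232°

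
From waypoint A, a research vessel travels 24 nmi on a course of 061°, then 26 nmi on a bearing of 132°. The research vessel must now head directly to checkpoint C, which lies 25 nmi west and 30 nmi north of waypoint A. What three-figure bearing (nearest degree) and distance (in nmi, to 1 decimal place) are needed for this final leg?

Leg 1 (061°, 24 nmi): east 24 sin 61° = 20.99, north 24 cos 61° = 11.64
Leg 2 (132°, 26 nmi): east 26 sin 132° = 19.32, north 26 cos 132° = -17.40
Current position: (40.31, -5.76). Target: (-25, 30). Remaining: Δeast = -65.31, Δnorth = 35.76.
Bearing = atan2(-65.31, 35.76) mod 360° = 298.70°; distance = √((-65.31)² + (35.76)²) = 74.462 nmi.

299°, 74.5 nmi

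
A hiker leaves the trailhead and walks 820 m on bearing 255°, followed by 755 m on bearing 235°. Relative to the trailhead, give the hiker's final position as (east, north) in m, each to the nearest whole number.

(-1411, -645)

Leg 1 (255°, 820 m): east 820 sin 255° = -792.06, north 820 cos 255° = -212.23
Leg 2 (235°, 755 m): east 755 sin 235° = -618.46, north 755 cos 235° = -433.05
Summing: -1410.52 m east, -645.28 m north → (-1411, -645).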